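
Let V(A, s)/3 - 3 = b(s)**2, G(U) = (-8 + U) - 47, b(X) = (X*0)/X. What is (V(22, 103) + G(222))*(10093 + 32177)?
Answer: 7439520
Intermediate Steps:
b(X) = 0 (b(X) = 0/X = 0)
G(U) = -55 + U
V(A, s) = 9 (V(A, s) = 9 + 3*0**2 = 9 + 3*0 = 9 + 0 = 9)
(V(22, 103) + G(222))*(10093 + 32177) = (9 + (-55 + 222))*(10093 + 32177) = (9 + 167)*42270 = 176*42270 = 7439520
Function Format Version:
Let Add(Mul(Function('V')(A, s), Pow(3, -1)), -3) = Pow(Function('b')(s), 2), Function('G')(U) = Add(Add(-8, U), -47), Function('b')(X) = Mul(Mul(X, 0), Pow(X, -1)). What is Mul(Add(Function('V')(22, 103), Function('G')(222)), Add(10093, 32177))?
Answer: 7439520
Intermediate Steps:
Function('b')(X) = 0 (Function('b')(X) = Mul(0, Pow(X, -1)) = 0)
Function('G')(U) = Add(-55, U)
Function('V')(A, s) = 9 (Function('V')(A, s) = Add(9, Mul(3, Pow(0, 2))) = Add(9, Mul(3, 0)) = Add(9, 0) = 9)
Mul(Add(Function('V')(22, 103), Function('G')(222)), Add(10093, 32177)) = Mul(Add(9, Add(-55, 222)), Add(10093, 32177)) = Mul(Add(9, 167), 42270) = Mul(176, 42270) = 7439520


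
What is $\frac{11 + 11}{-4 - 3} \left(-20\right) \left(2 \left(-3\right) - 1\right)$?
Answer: $-440$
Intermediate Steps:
$\frac{11 + 11}{-4 - 3} \left(-20\right) \left(2 \left(-3\right) - 1\right) = \frac{22}{-7} \left(-20\right) \left(-6 - 1\right) = 22 \left(- \frac{1}{7}\right) \left(-20\right) \left(-7\right) = \left(- \frac{22}{7}\right) \left(-20\right) \left(-7\right) = \frac{440}{7} \left(-7\right) = -440$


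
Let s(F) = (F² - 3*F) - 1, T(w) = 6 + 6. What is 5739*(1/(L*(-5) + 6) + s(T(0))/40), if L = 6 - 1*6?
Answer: 652333/40 ≈ 16308.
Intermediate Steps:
L = 0 (L = 6 - 6 = 0)
T(w) = 12
s(F) = -1 + F² - 3*F
5739*(1/(L*(-5) + 6) + s(T(0))/40) = 5739*(1/(0*(-5) + 6) + (-1 + 12² - 3*12)/40) = 5739*(1/(0 + 6) + (-1 + 144 - 36)*(1/40)) = 5739*(1/6 + 107*(1/40)) = 5739*(1*(⅙) + 107/40) = 5739*(⅙ + 107/40) = 5739*(341/120) = 652333/40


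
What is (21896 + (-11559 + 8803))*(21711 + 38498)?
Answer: 1152400260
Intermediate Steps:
(21896 + (-11559 + 8803))*(21711 + 38498) = (21896 - 2756)*60209 = 19140*60209 = 1152400260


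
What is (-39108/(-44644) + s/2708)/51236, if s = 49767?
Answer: 581925603/1548556249168 ≈ 0.00037579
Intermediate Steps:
(-39108/(-44644) + s/2708)/51236 = (-39108/(-44644) + 49767/2708)/51236 = (-39108*(-1/44644) + 49767*(1/2708))*(1/51236) = (9777/11161 + 49767/2708)*(1/51236) = (581925603/30223988)*(1/51236) = 581925603/1548556249168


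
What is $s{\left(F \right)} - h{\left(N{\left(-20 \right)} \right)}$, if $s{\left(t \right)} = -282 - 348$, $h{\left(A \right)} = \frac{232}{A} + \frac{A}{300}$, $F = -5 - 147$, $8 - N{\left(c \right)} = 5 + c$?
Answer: $- \frac{4417129}{6900} \approx -640.16$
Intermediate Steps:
$N{\left(c \right)} = 3 - c$ ($N{\left(c \right)} = 8 - \left(5 + c\right) = 3 - c$)
$F = -152$
$h{\left(A \right)} = \frac{232}{A} + \frac{A}{300}$ ($h{\left(A \right)} = \frac{232}{A} + A \frac{1}{300} = \frac{232}{A} + \frac{A}{300}$)
$s{\left(t \right)} = -630$
$s{\left(F \right)} - h{\left(N{\left(-20 \right)} \right)} = -630 - \left(\frac{232}{3 - -20} + \frac{3 - -20}{300}\right) = -630 - \left(\frac{232}{3 + 20} + \frac{3 + 20}{300}\right) = -630 - \left(\frac{232}{23} + \frac{1}{300} \cdot 23\right) = -630 - \left(232 \cdot \frac{1}{23} + \frac{23}{300}\right) = -630 - \left(\frac{232}{23} + \frac{23}{300}\right) = -630 - \frac{70129}{6900} = - \frac{4417129}{6900}$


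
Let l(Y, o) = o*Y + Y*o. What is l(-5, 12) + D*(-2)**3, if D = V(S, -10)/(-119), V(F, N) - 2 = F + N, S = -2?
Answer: -14360/119 ≈ -120.67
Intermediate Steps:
l(Y, o) = 2*Y*o (l(Y, o) = Y*o + Y*o = 2*Y*o)
V(F, N) = 2 + F + N (V(F, N) = 2 + (F + N) = 2 + F + N)
D = 10/119 (D = (2 - 2 - 10)/(-119) = -10*(-1/119) = 10/119 ≈ 0.084034)
l(-5, 12) + D*(-2)**3 = 2*(-5)*12 + (10/119)*(-2)**3 = -120 + (10/119)*(-8) = -120 - 80/119 = -14360/119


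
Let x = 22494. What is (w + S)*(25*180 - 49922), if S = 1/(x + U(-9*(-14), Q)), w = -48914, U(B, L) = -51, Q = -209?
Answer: 49863222397222/22443 ≈ 2.2218e+9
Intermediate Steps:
S = 1/22443 (S = 1/(22494 - 51) = 1/22443 ≈ 4.4557e-5)
(w + S)*(25*180 - 49922) = (-48914 + 1/22443)*(25*180 - 49922) = -1097776901*(4500 - 49922)/22443 = -1097776901/22443*(-45422) = 49863222397222/22443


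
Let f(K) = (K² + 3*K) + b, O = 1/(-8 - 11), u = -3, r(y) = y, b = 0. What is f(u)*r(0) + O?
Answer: -1/19 ≈ -0.052632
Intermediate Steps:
O = -1/19 (O = 1/(-19) = -1/19 ≈ -0.052632)
f(K) = K² + 3*K (f(K) = (K² + 3*K) + 0 = K² + 3*K)
f(u)*r(0) + O = -3*(3 - 3)*0 - 1/19 = -3*0*0 - 1/19 = 0*0 - 1/19 = 0 - 1/19 = -1/19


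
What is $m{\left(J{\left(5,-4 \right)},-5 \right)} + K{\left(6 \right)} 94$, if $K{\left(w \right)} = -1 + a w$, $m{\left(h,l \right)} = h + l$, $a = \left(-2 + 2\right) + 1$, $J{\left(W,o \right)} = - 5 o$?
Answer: $485$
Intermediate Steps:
$a = 1$ ($a = 0 + 1 = 1$)
$K{\left(w \right)} = -1 + w$ ($K{\left(w \right)} = -1 + 1 w = -1 + w$)
$m{\left(J{\left(5,-4 \right)},-5 \right)} + K{\left(6 \right)} 94 = \left(\left(-5\right) \left(-4\right) - 5\right) + \left(-1 + 6\right) 94 = \left(20 - 5\right) + 5 \cdot 94 = 15 + 470 = 485$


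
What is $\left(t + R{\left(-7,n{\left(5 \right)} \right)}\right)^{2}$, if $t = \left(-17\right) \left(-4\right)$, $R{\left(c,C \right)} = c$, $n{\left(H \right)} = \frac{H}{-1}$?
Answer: $3721$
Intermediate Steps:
$n{\left(H \right)} = - H$ ($n{\left(H \right)} = H \left(-1\right) = - H$)
$t = 68$
$\left(t + R{\left(-7,n{\left(5 \right)} \right)}\right)^{2} = \left(68 - 7\right)^{2} = 61^{2} = 3721$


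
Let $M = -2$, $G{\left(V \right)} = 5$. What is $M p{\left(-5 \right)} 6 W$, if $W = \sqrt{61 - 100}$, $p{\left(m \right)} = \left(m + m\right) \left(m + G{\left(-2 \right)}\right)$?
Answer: $0$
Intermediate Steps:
$p{\left(m \right)} = 2 m \left(5 + m\right)$ ($p{\left(m \right)} = \left(m + m\right) \left(m + 5\right) = 2 m \left(5 + m\right)$)
$W = i \sqrt{39}$ ($W = \sqrt{-39} = i \sqrt{39} \approx 6.245 i$)
$M p{\left(-5 \right)} 6 W = - 2 \cdot 2 \left(-5\right) \left(5 - 5\right) 6 i \sqrt{39} = - 2 \cdot 2 \left(-5\right) 0 \cdot 6 i \sqrt{39} = \left(-2\right) 0 \cdot 6 i \sqrt{39} = 0 \cdot 6 i \sqrt{39} = 0 i \sqrt{39} = 0$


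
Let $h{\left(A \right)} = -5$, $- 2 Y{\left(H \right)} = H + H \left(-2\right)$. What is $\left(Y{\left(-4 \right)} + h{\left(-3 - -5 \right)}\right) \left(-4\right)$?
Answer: $28$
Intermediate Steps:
$Y{\left(H \right)} = \frac{H}{2}$ ($Y{\left(H \right)} = - \frac{H + H \left(-2\right)}{2} = - \frac{H - 2 H}{2} = - \frac{\left(-1\right) H}{2} = \frac{H}{2}$)
$\left(Y{\left(-4 \right)} + h{\left(-3 - -5 \right)}\right) \left(-4\right) = \left(\frac{1}{2} \left(-4\right) - 5\right) \left(-4\right) = \left(-2 - 5\right) \left(-4\right) = \left(-7\right) \left(-4\right) = 28$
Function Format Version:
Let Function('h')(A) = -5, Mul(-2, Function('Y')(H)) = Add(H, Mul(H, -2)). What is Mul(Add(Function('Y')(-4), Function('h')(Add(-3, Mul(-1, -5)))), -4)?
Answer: 28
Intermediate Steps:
Function('Y')(H) = Mul(Rational(1, 2), H) (Function('Y')(H) = Mul(Rational(-1, 2), Add(H, Mul(H, -2))) = Mul(Rational(-1, 2), Add(H, Mul(-2, H))) = Mul(Rational(-1, 2), Mul(-1, H)) = Mul(Rational(1, 2), H))
Mul(Add(Function('Y')(-4), Function('h')(Add(-3, Mul(-1, -5)))), -4) = Mul(Add(Mul(Rational(1, 2), -4), -5), -4) = Mul(Add(-2, -5), -4) = Mul(-7, -4) = 28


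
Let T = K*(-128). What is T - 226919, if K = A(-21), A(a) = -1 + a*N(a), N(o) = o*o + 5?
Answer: 972057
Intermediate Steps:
N(o) = 5 + o**2 (N(o) = o**2 + 5 = 5 + o**2)
A(a) = -1 + a*(5 + a**2)
K = -9367 (K = -1 - 21*(5 + (-21)**2) = -1 - 21*(5 + 441) = -1 - 21*446 = -1 - 9366 = -9367)
T = 1198976 (T = -9367*(-128) = 1198976)
T - 226919 = 1198976 - 226919 = 972057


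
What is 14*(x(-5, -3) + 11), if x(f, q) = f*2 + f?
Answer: -56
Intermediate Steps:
x(f, q) = 3*f (x(f, q) = 2*f + f = 3*f)
14*(x(-5, -3) + 11) = 14*(3*(-5) + 11) = 14*(-15 + 11) = 14*(-4) = -56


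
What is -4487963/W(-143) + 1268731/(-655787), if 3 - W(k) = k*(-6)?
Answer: 2942063026876/560697885 ≈ 5247.1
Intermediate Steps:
W(k) = 3 + 6*k (W(k) = 3 - k*(-6) = 3 - (-6)*k = 3 + 6*k)
-4487963/W(-143) + 1268731/(-655787) = -4487963/(3 + 6*(-143)) + 1268731/(-655787) = -4487963/(3 - 858) + 1268731*(-1/655787) = -4487963/(-855) - 1268731/655787 = -4487963*(-1/855) - 1268731/655787 = 4487963/855 - 1268731/655787 = 2942063026876/560697885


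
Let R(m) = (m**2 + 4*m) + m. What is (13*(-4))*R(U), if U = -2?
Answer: 312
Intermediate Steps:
R(m) = m**2 + 5*m
(13*(-4))*R(U) = (13*(-4))*(-2*(5 - 2)) = -(-104)*3 = -52*(-6) = 312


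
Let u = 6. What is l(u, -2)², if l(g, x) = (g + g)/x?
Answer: 36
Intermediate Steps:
l(g, x) = 2*g/x (l(g, x) = (2*g)/x = 2*g/x)
l(u, -2)² = (2*6/(-2))² = (2*6*(-½))² = (-6)² = 36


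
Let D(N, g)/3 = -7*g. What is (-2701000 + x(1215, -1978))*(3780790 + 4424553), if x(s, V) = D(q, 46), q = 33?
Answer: -22170557804338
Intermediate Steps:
D(N, g) = -21*g (D(N, g) = 3*(-7*g) = -21*g)
x(s, V) = -966 (x(s, V) = -21*46 = -966)
(-2701000 + x(1215, -1978))*(3780790 + 4424553) = (-2701000 - 966)*(3780790 + 4424553) = -2701966*8205343 = -22170557804338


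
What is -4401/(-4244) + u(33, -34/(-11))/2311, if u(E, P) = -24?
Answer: 10068855/9807884 ≈ 1.0266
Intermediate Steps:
-4401/(-4244) + u(33, -34/(-11))/2311 = -4401/(-4244) - 24/2311 = -4401*(-1/4244) - 24*1/2311 = 4401/4244 - 24/2311 = 10068855/9807884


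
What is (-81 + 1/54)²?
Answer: 19123129/2916 ≈ 6558.0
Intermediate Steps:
(-81 + 1/54)² = (-4373/54)² = 19123129/2916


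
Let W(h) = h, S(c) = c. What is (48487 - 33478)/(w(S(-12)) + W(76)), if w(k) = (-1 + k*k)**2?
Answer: 15009/20525 ≈ 0.73125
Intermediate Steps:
w(k) = (-1 + k**2)**2
(48487 - 33478)/(w(S(-12)) + W(76)) = (48487 - 33478)/((-1 + (-12)**2)**2 + 76) = 15009/((-1 + 144)**2 + 76) = 15009/(143**2 + 76) = 15009/(20449 + 76) = 15009/20525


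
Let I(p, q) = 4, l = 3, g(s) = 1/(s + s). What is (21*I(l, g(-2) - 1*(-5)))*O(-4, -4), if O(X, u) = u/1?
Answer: -336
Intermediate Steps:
g(s) = 1/(2*s)
O(X, u) = u (O(X, u) = u*1 = u)
(21*I(l, g(-2) - 1*(-5)))*O(-4, -4) = (21*4)*(-4) = 84*(-4) = -336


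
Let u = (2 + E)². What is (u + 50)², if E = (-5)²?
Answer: 606841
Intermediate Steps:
E = 25
u = 729 (u = (2 + 25)² = 27² = 729)
(u + 50)² = (729 + 50)² = 779² = 606841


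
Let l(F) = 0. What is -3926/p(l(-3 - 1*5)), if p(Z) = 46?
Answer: -1963/23 ≈ -85.348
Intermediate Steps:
-3926/p(l(-3 - 1*5)) = -3926/46 = -3926*1/46 = -1963/23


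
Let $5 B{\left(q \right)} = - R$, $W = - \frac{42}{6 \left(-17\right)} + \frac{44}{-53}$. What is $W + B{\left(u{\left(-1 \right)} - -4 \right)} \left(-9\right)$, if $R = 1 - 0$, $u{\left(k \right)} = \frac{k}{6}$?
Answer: $\frac{6224}{4505} \approx 1.3816$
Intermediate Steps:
$u{\left(k \right)} = \frac{k}{6}$ ($u{\left(k \right)} = k \frac{1}{6} = \frac{k}{6}$)
$R = 1$ ($R = 1 + 0 = 1$)
$W = - \frac{377}{901}$ ($W = - \frac{42}{-102} + 44 \left(- \frac{1}{53}\right) = \left(-42\right) \left(- \frac{1}{102}\right) - \frac{44}{53} = \frac{7}{17} - \frac{44}{53} = - \frac{377}{901} \approx -0.41842$)
$B{\left(q \right)} = - \frac{1}{5}$ ($B{\left(q \right)} = \frac{\left(-1\right) 1}{5} = \frac{1}{5} \left(-1\right) = - \frac{1}{5}$)
$W + B{\left(u{\left(-1 \right)} - -4 \right)} \left(-9\right) = - \frac{377}{901} - - \frac{9}{5} = - \frac{377}{901} + \frac{9}{5} = \frac{6224}{4505}$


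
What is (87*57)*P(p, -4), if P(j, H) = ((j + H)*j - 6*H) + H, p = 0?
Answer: 99180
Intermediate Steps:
P(j, H) = -5*H + j*(H + j) (P(j, H) = ((H + j)*j - 6*H) + H = (j*(H + j) - 6*H) + H = (-6*H + j*(H + j)) + H = -5*H + j*(H + j))
(87*57)*P(p, -4) = (87*57)*(0² - 5*(-4) - 4*0) = 4959*(0 + 20 + 0) = 4959*20 = 99180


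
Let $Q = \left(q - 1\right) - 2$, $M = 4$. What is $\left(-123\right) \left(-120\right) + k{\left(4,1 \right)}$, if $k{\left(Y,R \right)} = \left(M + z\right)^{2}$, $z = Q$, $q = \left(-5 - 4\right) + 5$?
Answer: $14769$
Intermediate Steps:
$q = -4$ ($q = -9 + 5 = -4$)
$Q = -7$ ($Q = \left(-4 - 1\right) - 2 = -5 - 2 = -7$)
$z = -7$
$k{\left(Y,R \right)} = 9$ ($k{\left(Y,R \right)} = \left(4 - 7\right)^{2} = \left(-3\right)^{2} = 9$)
$\left(-123\right) \left(-120\right) + k{\left(4,1 \right)} = \left(-123\right) \left(-120\right) + 9 = 14760 + 9 = 14769$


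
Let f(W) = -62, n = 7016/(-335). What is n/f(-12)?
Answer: 3508/10385 ≈ 0.33779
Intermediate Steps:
n = -7016/335 (n = 7016*(-1/335) = -7016/335 ≈ -20.943)
n/f(-12) = -7016/335/(-62) = -7016/335*(-1/62) = 3508/10385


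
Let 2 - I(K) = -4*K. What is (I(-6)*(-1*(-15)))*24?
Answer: -7920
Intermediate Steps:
I(K) = 2 + 4*K (I(K) = 2 - (-4)*K = 2 + 4*K)
(I(-6)*(-1*(-15)))*24 = ((2 + 4*(-6))*(-1*(-15)))*24 = ((2 - 24)*15)*24 = -22*15*24 = -330*24 = -7920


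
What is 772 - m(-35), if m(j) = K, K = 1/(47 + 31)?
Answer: 60215/78 ≈ 771.99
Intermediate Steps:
K = 1/78 ≈ 0.012821
m(j) = 1/78
772 - m(-35) = 772 - 1*1/78 = 772 - 1/78 = 60215/78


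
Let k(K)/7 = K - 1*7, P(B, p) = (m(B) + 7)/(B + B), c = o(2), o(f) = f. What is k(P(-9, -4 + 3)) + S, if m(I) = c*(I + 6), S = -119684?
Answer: -2155201/18 ≈ -1.1973e+5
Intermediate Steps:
c = 2
m(I) = 12 + 2*I (m(I) = 2*(I + 6) = 2*(6 + I) = 12 + 2*I)
P(B, p) = (19 + 2*B)/(2*B) (P(B, p) = ((12 + 2*B) + 7)/(B + B) = (19 + 2*B)/((2*B)) = (19 + 2*B)*(1/(2*B)) = (19 + 2*B)/(2*B))
k(K) = -49 + 7*K (k(K) = 7*(K - 1*7) = 7*(K - 7) = 7*(-7 + K) = -49 + 7*K)
k(P(-9, -4 + 3)) + S = (-49 + 7*((19/2 - 9)/(-9))) - 119684 = (-49 + 7*(-1/9*1/2)) - 119684 = (-49 + 7*(-1/18)) - 119684 = (-49 - 7/18) - 119684 = -889/18 - 119684 = -2155201/18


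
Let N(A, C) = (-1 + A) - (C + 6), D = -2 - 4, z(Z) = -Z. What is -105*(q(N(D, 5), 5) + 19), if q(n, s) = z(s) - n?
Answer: -3360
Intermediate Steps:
D = -6
N(A, C) = -7 + A - C (N(A, C) = (-1 + A) - (6 + C) = (-1 + A) + (-6 - C) = -7 + A - C)
q(n, s) = -n - s (q(n, s) = -s - n = -n - s)
-105*(q(N(D, 5), 5) + 19) = -105*((-(-7 - 6 - 1*5) - 1*5) + 19) = -105*((-(-7 - 6 - 5) - 5) + 19) = -105*((-1*(-18) - 5) + 19) = -105*((18 - 5) + 19) = -105*(13 + 19) = -105*32 = -3360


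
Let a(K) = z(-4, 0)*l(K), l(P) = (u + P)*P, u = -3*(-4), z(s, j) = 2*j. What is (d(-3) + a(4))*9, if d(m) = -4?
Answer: -36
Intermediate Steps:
u = 12
l(P) = P*(12 + P) (l(P) = (12 + P)*P = P*(12 + P))
a(K) = 0 (a(K) = (2*0)*(K*(12 + K)) = 0*(K*(12 + K)) = 0)
(d(-3) + a(4))*9 = (-4 + 0)*9 = -4*9 = -36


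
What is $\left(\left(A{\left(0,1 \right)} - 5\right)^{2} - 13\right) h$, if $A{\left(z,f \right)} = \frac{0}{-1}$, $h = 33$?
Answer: $396$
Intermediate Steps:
$A{\left(z,f \right)} = 0$ ($A{\left(z,f \right)} = 0 \left(-1\right) = 0$)
$\left(\left(A{\left(0,1 \right)} - 5\right)^{2} - 13\right) h = \left(\left(0 - 5\right)^{2} - 13\right) 33 = \left(\left(-5\right)^{2} - 13\right) 33 = \left(25 - 13\right) 33 = 12 \cdot 33 = 396$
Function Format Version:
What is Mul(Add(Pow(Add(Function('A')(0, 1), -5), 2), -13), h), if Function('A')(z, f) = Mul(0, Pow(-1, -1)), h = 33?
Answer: 396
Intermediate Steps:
Function('A')(z, f) = 0 (Function('A')(z, f) = Mul(0, -1) = 0)
Mul(Add(Pow(Add(Function('A')(0, 1), -5), 2), -13), h) = Mul(Add(Pow(Add(0, -5), 2), -13), 33) = Mul(Add(Pow(-5, 2), -13), 33) = Mul(Add(25, -13), 33) = Mul(12, 33) = 396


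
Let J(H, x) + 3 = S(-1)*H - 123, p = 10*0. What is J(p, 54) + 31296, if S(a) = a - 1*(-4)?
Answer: 31170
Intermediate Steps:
p = 0
S(a) = 4 + a (S(a) = a + 4 = 4 + a)
J(H, x) = -126 + 3*H (J(H, x) = -3 + ((4 - 1)*H - 123) = -3 + (3*H - 123) = -3 + (-123 + 3*H) = -126 + 3*H)
J(p, 54) + 31296 = (-126 + 3*0) + 31296 = (-126 + 0) + 31296 = -126 + 31296 = 31170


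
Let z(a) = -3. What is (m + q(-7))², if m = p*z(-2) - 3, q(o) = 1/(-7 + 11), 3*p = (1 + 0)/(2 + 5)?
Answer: 6561/784 ≈ 8.3686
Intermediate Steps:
p = 1/21 (p = ((1 + 0)/(2 + 5))/3 = (1/7)/3 = (1*(⅐))/3 = (⅓)*(⅐) = 1/21 ≈ 0.047619)
q(o) = ¼ (q(o) = 1/4 = ¼)
m = -22/7 (m = (1/21)*(-3) - 3 = -⅐ - 3 = -22/7 ≈ -3.1429)
(m + q(-7))² = (-22/7 + ¼)² = (-81/28)² = 6561/784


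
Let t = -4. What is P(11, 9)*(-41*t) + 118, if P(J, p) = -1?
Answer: -46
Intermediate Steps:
P(11, 9)*(-41*t) + 118 = -(-41)*(-4) + 118 = -1*164 + 118 = -164 + 118 = -46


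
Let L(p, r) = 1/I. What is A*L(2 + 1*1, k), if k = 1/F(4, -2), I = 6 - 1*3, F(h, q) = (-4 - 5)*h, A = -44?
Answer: -44/3 ≈ -14.667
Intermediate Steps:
F(h, q) = -9*h
I = 3 (I = 6 - 3 = 3)
k = -1/36 (k = 1/(-9*4) = 1/(-36) = -1/36 ≈ -0.027778)
L(p, r) = ⅓ (L(p, r) = 1/3 = ⅓)
A*L(2 + 1*1, k) = -44*⅓ = -44/3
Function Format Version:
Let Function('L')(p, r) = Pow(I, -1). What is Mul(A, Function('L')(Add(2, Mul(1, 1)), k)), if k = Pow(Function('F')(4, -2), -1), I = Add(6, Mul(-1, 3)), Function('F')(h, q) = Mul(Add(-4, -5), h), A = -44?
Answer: Rational(-44, 3) ≈ -14.667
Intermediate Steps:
Function('F')(h, q) = Mul(-9, h)
I = 3 (I = Add(6, -3) = 3)
k = Rational(-1, 36) (k = Pow(Mul(-9, 4), -1) = Pow(-36, -1) = Rational(-1, 36) ≈ -0.027778)
Function('L')(p, r) = Rational(1, 3) (Function('L')(p, r) = Pow(3, -1) = Rational(1, 3))
Mul(A, Function('L')(Add(2, Mul(1, 1)), k)) = Mul(-44, Rational(1, 3)) = Rational(-44, 3)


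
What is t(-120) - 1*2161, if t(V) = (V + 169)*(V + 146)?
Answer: -887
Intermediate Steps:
t(V) = (146 + V)*(169 + V) (t(V) = (169 + V)*(146 + V) = (146 + V)*(169 + V))
t(-120) - 1*2161 = (24674 + (-120)² + 315*(-120)) - 1*2161 = (24674 + 14400 - 37800) - 2161 = 1274 - 2161 = -887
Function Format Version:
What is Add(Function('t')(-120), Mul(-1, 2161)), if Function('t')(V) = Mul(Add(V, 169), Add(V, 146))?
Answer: -887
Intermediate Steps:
Function('t')(V) = Mul(Add(146, V), Add(169, V)) (Function('t')(V) = Mul(Add(169, V), Add(146, V)) = Mul(Add(146, V), Add(169, V)))
Add(Function('t')(-120), Mul(-1, 2161)) = Add(Add(24674, Pow(-120, 2), Mul(315, -120)), Mul(-1, 2161)) = Add(Add(24674, 14400, -37800), -2161) = Add(1274, -2161) = -887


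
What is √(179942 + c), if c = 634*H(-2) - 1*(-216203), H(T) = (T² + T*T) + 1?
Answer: √401851 ≈ 633.92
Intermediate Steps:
H(T) = 1 + 2*T² (H(T) = (T² + T²) + 1 = 2*T² + 1 = 1 + 2*T²)
c = 221909 (c = 634*(1 + 2*(-2)²) - 1*(-216203) = 634*(1 + 2*4) + 216203 = 634*(1 + 8) + 216203 = 634*9 + 216203 = 5706 + 216203 = 221909)
√(179942 + c) = √(179942 + 221909) = √401851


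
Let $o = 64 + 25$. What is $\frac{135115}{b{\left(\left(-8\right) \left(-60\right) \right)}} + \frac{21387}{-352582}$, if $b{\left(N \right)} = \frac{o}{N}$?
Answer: $\frac{22866774222957}{31379798} \approx 7.2871 \cdot 10^{5}$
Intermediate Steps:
$o = 89$
$b{\left(N \right)} = \frac{89}{N}$
$\frac{135115}{b{\left(\left(-8\right) \left(-60\right) \right)}} + \frac{21387}{-352582} = \frac{135115}{89 \frac{1}{\left(-8\right) \left(-60\right)}} + \frac{21387}{-352582} = \frac{135115}{89 \cdot \frac{1}{480}} + 21387 \left(- \frac{1}{352582}\right) = \frac{135115}{89 \cdot \frac{1}{480}} - \frac{21387}{352582} = \frac{135115}{\frac{89}{480}} - \frac{21387}{352582} = 135115 \cdot \frac{480}{89} - \frac{21387}{352582} = \frac{64855200}{89} - \frac{21387}{352582} = \frac{22866774222957}{31379798}$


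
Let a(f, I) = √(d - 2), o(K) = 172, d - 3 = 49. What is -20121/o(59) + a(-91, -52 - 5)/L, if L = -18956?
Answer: -20121/172 - 5*√2/18956 ≈ -116.98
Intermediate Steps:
d = 52 (d = 3 + 49 = 52)
a(f, I) = 5*√2 (a(f, I) = √(52 - 2) = √50 = 5*√2)
-20121/o(59) + a(-91, -52 - 5)/L = -20121/172 + (5*√2)/(-18956) = -20121*1/172 + (5*√2)*(-1/18956) = -20121/172 - 5*√2/18956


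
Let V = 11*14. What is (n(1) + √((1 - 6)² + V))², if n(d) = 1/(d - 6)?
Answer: 4476/25 - 2*√179/5 ≈ 173.69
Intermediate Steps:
V = 154
n(d) = 1/(-6 + d)
(n(1) + √((1 - 6)² + V))² = (1/(-6 + 1) + √((1 - 6)² + 154))² = (1/(-5) + √((-5)² + 154))² = (-⅕ + √(25 + 154))² = (-⅕ + √179)²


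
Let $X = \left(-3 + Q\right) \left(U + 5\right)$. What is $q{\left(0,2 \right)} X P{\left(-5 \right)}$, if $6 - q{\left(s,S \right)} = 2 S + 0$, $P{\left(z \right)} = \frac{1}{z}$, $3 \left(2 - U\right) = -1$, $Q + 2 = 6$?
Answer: $- \frac{44}{15} \approx -2.9333$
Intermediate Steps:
$Q = 4$ ($Q = -2 + 6 = 4$)
$U = \frac{7}{3}$ ($U = 2 - - \frac{1}{3} = 2 + \frac{1}{3} = \frac{7}{3} \approx 2.3333$)
$q{\left(s,S \right)} = 6 - 2 S$ ($q{\left(s,S \right)} = 6 - \left(2 S + 0\right) = 6 - 2 S$)
$X = \frac{22}{3}$ ($X = \left(-3 + 4\right) \left(\frac{7}{3} + 5\right) = 1 \cdot \frac{22}{3} = \frac{22}{3} \approx 7.3333$)
$q{\left(0,2 \right)} X P{\left(-5 \right)} = \frac{\left(6 - 4\right) \frac{22}{3}}{-5} = \left(6 - 4\right) \frac{22}{3} \left(- \frac{1}{5}\right) = 2 \cdot \frac{22}{3} \left(- \frac{1}{5}\right) = \frac{44}{3} \left(- \frac{1}{5}\right) = - \frac{44}{15}$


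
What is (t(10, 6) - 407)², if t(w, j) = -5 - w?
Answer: 178084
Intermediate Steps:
(t(10, 6) - 407)² = ((-5 - 1*10) - 407)² = ((-5 - 10) - 407)² = (-15 - 407)² = (-422)² = 178084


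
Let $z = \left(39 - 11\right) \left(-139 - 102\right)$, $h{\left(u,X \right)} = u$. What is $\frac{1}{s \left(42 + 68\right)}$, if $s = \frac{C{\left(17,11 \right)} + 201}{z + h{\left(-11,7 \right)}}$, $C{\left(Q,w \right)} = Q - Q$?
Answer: $- \frac{2253}{7370} \approx -0.3057$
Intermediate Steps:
$C{\left(Q,w \right)} = 0$
$z = -6748$ ($z = 28 \left(-241\right) = -6748$)
$s = - \frac{67}{2253}$ ($s = \frac{0 + 201}{-6748 - 11} = \frac{201}{-6759} = 201 \left(- \frac{1}{6759}\right) = - \frac{67}{2253} \approx -0.029738$)
$\frac{1}{s \left(42 + 68\right)} = \frac{1}{\left(- \frac{67}{2253}\right) \left(42 + 68\right)} = \frac{1}{\left(- \frac{67}{2253}\right) 110} = \frac{1}{- \frac{7370}{2253}} = - \frac{2253}{7370}$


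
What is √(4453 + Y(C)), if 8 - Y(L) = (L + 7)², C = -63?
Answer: 5*√53 ≈ 36.401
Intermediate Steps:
Y(L) = 8 - (7 + L)² (Y(L) = 8 - (L + 7)² = 8 - (7 + L)²)
√(4453 + Y(C)) = √(4453 + (8 - (7 - 63)²)) = √(4453 + (8 - 1*(-56)²)) = √(4453 + (8 - 1*3136)) = √(4453 + (8 - 3136)) = √(4453 - 3128) = √1325 = 5*√53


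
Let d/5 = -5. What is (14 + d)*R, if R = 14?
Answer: -154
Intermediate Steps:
d = -25 (d = 5*(-5) = -25)
(14 + d)*R = (14 - 25)*14 = -11*14 = -154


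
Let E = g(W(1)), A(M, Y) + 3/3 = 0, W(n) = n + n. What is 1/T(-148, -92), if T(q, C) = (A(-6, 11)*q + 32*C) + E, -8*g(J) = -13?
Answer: -8/22355 ≈ -0.00035786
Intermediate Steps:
W(n) = 2*n
g(J) = 13/8 (g(J) = -1/8*(-13) = 13/8)
A(M, Y) = -1 (A(M, Y) = -1 + 0 = -1)
E = 13/8 ≈ 1.6250
T(q, C) = 13/8 - q + 32*C (T(q, C) = (-q + 32*C) + 13/8 = 13/8 - q + 32*C)
1/T(-148, -92) = 1/(13/8 - 1*(-148) + 32*(-92)) = 1/(13/8 + 148 - 2944) = 1/(-22355/8) = -8/22355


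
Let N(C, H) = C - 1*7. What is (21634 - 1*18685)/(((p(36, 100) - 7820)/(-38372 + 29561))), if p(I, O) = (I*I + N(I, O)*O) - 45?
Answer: 8661213/1223 ≈ 7081.9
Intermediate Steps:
N(C, H) = -7 + C (N(C, H) = C - 7 = -7 + C)
p(I, O) = -45 + I**2 + O*(-7 + I) (p(I, O) = (I*I + (-7 + I)*O) - 45 = (I**2 + O*(-7 + I)) - 45 = -45 + I**2 + O*(-7 + I))
(21634 - 1*18685)/(((p(36, 100) - 7820)/(-38372 + 29561))) = (21634 - 1*18685)/((((-45 + 36**2 + 100*(-7 + 36)) - 7820)/(-38372 + 29561))) = (21634 - 18685)/((((-45 + 1296 + 100*29) - 7820)/(-8811))) = 2949/((((-45 + 1296 + 2900) - 7820)*(-1/8811))) = 2949/(((4151 - 7820)*(-1/8811))) = 2949/((-3669*(-1/8811))) = 2949/(1223/2937) = 2949*(2937/1223) = 8661213/1223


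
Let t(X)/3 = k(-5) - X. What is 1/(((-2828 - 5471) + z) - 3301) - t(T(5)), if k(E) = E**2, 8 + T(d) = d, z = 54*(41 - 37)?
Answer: -956257/11384 ≈ -84.000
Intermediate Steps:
z = 216 (z = 54*4 = 216)
T(d) = -8 + d
t(X) = 75 - 3*X (t(X) = 3*((-5)**2 - X) = 3*(25 - X) = 75 - 3*X)
1/(((-2828 - 5471) + z) - 3301) - t(T(5)) = 1/(((-2828 - 5471) + 216) - 3301) - (75 - 3*(-8 + 5)) = 1/((-8299 + 216) - 3301) - (75 - 3*(-3)) = 1/(-8083 - 3301) - (75 + 9) = 1/(-11384) - 1*84 = -1/11384 - 84 = -956257/11384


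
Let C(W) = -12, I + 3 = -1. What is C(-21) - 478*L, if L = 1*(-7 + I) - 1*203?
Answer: 102280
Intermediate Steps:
I = -4 (I = -3 - 1 = -4)
L = -214 (L = 1*(-7 - 4) - 1*203 = 1*(-11) - 203 = -11 - 203 = -214)
C(-21) - 478*L = -12 - 478*(-214) = -12 + 102292 = 102280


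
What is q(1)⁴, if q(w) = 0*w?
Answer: 0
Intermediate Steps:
q(w) = 0
q(1)⁴ = 0⁴ = 0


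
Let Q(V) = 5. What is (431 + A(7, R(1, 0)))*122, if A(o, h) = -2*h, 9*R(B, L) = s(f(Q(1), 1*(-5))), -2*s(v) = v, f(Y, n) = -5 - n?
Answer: 52582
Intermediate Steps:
s(v) = -v/2
R(B, L) = 0 (R(B, L) = (-(-5 - (-5))/2)/9 = (-(-5 - 1*(-5))/2)/9 = (-(-5 + 5)/2)/9 = (-½*0)/9 = (⅑)*0 = 0)
(431 + A(7, R(1, 0)))*122 = (431 - 2*0)*122 = (431 + 0)*122 = 431*122 = 52582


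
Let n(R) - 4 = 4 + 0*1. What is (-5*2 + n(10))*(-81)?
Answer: 162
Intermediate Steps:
n(R) = 8 (n(R) = 4 + (4 + 0*1) = 4 + (4 + 0) = 4 + 4 = 8)
(-5*2 + n(10))*(-81) = (-5*2 + 8)*(-81) = (-10 + 8)*(-81) = -2*(-81) = 162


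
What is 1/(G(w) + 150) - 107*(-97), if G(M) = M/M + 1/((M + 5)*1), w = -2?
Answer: 4712069/454 ≈ 10379.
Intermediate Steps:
G(M) = 1 + 1/(5 + M)
1/(G(w) + 150) - 107*(-97) = 1/((6 - 2)/(5 - 2) + 150) - 107*(-97) = 1/(4/3 + 150) + 10379 = 1/(454/3) + 10379 = 3/454 + 10379 = 4712069/454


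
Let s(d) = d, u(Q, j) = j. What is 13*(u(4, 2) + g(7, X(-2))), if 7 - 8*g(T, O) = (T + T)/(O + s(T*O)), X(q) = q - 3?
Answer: 6071/160 ≈ 37.944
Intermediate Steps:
X(q) = -3 + q
g(T, O) = 7/8 - T/(4*(O + O*T)) (g(T, O) = 7/8 - (T + T)/(8*(O + T*O)) = 7/8 - 2*T/(8*(O + O*T)) = 7/8 - T/(4*(O + O*T)))
13*(u(4, 2) + g(7, X(-2))) = 13*(2 + (-2*7 + 7*(-3 - 2) + 7*(-3 - 2)*7)/(8*(-3 - 2)*(1 + 7))) = 13*(2 + (⅛)*(-14 + 7*(-5) + 7*(-5)*7)/(-5*8)) = 13*(2 + (⅛)*(-⅕)*(⅛)*(-14 - 35 - 245)) = 13*(2 + (⅛)*(-⅕)*(⅛)*(-294)) = 13*(2 + 147/160) = 13*(467/160) = 6071/160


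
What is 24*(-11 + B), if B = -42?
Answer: -1272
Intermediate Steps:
24*(-11 + B) = 24*(-11 - 42) = 24*(-53) = -1272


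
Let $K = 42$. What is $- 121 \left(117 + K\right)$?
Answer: $-19239$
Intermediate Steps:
$- 121 \left(117 + K\right) = - 121 \left(117 + 42\right) = \left(-121\right) 159 = -19239$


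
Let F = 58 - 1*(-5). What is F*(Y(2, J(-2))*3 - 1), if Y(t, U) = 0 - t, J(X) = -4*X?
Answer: -441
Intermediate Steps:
Y(t, U) = -t
F = 63 (F = 58 + 5 = 63)
F*(Y(2, J(-2))*3 - 1) = 63*(-1*2*3 - 1) = 63*(-2*3 - 1) = 63*(-6 - 1) = 63*(-7) = -441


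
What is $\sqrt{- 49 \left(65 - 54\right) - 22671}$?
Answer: $i \sqrt{23210} \approx 152.35 i$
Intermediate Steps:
$\sqrt{- 49 \left(65 - 54\right) - 22671} = \sqrt{\left(-49\right) 11 - 22671} = \sqrt{-539 - 22671} = \sqrt{-23210} = i \sqrt{23210}$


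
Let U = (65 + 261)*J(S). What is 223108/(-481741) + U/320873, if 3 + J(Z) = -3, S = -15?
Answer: -72531618680/154577679893 ≈ -0.46922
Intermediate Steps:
J(Z) = -6 (J(Z) = -3 - 3 = -6)
U = -1956 (U = (65 + 261)*(-6) = 326*(-6) = -1956)
223108/(-481741) + U/320873 = 223108/(-481741) - 1956/320873 = 223108*(-1/481741) - 1956*1/320873 = -223108/481741 - 1956/320873 = -72531618680/154577679893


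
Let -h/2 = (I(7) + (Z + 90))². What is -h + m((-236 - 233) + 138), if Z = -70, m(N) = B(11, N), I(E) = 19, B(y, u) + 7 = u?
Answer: 2704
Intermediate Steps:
B(y, u) = -7 + u
m(N) = -7 + N
h = -3042 (h = -2*(19 + (-70 + 90))² = -2*(19 + 20)² = -2*39² = -2*1521 = -3042)
-h + m((-236 - 233) + 138) = -1*(-3042) + (-7 + ((-236 - 233) + 138)) = 3042 + (-7 + (-469 + 138)) = 3042 + (-7 - 331) = 3042 - 338 = 2704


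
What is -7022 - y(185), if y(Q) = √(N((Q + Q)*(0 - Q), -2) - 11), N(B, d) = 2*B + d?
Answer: -7022 - I*√136913 ≈ -7022.0 - 370.02*I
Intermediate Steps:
N(B, d) = d + 2*B
y(Q) = √(-13 - 4*Q²) (y(Q) = √((-2 + 2*((Q + Q)*(0 - Q))) - 11) = √((-2 + 2*((2*Q)*(-Q))) - 11) = √((-2 + 2*(-2*Q²)) - 11) = √((-2 - 4*Q²) - 11) = √(-13 - 4*Q²))
-7022 - y(185) = -7022 - √(-13 - 4*185²) = -7022 - √(-13 - 4*34225) = -7022 - √(-13 - 136900) = -7022 - √(-136913) = -7022 - I*√136913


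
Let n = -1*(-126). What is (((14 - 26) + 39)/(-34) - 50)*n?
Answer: -108801/17 ≈ -6400.1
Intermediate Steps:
n = 126
(((14 - 26) + 39)/(-34) - 50)*n = (((14 - 26) + 39)/(-34) - 50)*126 = ((-12 + 39)*(-1/34) - 50)*126 = (27*(-1/34) - 50)*126 = (-27/34 - 50)*126 = -1727/34*126 = -108801/17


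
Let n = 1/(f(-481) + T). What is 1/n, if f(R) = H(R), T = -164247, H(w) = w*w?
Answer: 67114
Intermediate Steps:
H(w) = w²
f(R) = R²
n = 1/67114 (n = 1/((-481)² - 164247) = 1/(231361 - 164247) = 1/67114 ≈ 1.4900e-5)
1/n = 1/(1/67114) = 67114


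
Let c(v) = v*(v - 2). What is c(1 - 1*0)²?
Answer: 1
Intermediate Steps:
c(v) = v*(-2 + v)
c(1 - 1*0)² = ((1 - 1*0)*(-2 + (1 - 1*0)))² = ((1 + 0)*(-2 + (1 + 0)))² = (1*(-2 + 1))² = (1*(-1))² = (-1)² = 1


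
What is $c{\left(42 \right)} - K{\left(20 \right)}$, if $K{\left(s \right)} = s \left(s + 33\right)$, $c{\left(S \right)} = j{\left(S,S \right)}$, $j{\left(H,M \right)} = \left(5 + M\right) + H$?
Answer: $-971$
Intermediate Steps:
$j{\left(H,M \right)} = 5 + H + M$
$c{\left(S \right)} = 5 + 2 S$ ($c{\left(S \right)} = 5 + S + S = 5 + 2 S$)
$K{\left(s \right)} = s \left(33 + s\right)$
$c{\left(42 \right)} - K{\left(20 \right)} = \left(5 + 2 \cdot 42\right) - 20 \left(33 + 20\right) = \left(5 + 84\right) - 20 \cdot 53 = 89 - 1060 = -971$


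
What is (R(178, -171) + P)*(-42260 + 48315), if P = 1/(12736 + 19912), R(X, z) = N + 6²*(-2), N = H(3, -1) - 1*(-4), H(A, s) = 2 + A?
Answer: -1779151895/4664 ≈ -3.8147e+5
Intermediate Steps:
N = 9 (N = (2 + 3) - 1*(-4) = 5 + 4 = 9)
R(X, z) = -63 (R(X, z) = 9 + 6²*(-2) = 9 + 36*(-2) = 9 - 72 = -63)
P = 1/32648 ≈ 3.0630e-5
(R(178, -171) + P)*(-42260 + 48315) = (-63 + 1/32648)*(-42260 + 48315) = -2056823/32648*6055 = -1779151895/4664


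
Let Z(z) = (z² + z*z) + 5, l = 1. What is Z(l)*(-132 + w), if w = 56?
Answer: -532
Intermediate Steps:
Z(z) = 5 + 2*z² (Z(z) = (z² + z²) + 5 = 2*z² + 5 = 5 + 2*z²)
Z(l)*(-132 + w) = (5 + 2*1²)*(-132 + 56) = (5 + 2*1)*(-76) = (5 + 2)*(-76) = 7*(-76) = -532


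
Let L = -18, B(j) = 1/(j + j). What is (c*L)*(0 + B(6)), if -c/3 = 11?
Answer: 99/2 ≈ 49.500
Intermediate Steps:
B(j) = 1/(2*j)
c = -33 (c = -3*11 = -33)
(c*L)*(0 + B(6)) = (-33*(-18))*(0 + (1/2)/6) = 594*(0 + (1/2)*(1/6)) = 594*(0 + 1/12) = 594*(1/12) = 99/2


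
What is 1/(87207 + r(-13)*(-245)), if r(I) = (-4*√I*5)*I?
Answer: 87207/60355030849 + 63700*I*√13/60355030849 ≈ 1.4449e-6 + 3.8054e-6*I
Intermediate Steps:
r(I) = -20*I^(3/2) (r(I) = (-20*√I)*I = -20*I^(3/2))
1/(87207 + r(-13)*(-245)) = 1/(87207 - (-260)*I*√13*(-245)) = 1/(87207 + (260*I*√13)*(-245)) = 1/(87207 - 63700*I*√13)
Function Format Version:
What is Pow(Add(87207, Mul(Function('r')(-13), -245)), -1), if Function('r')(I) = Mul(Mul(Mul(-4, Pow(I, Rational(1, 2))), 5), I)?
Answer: Add(Rational(87207, 60355030849), Mul(Rational(63700, 60355030849), I, Pow(13, Rational(1, 2)))) ≈ Add(1.4449e-6, Mul(3.8054e-6, I))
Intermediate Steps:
Function('r')(I) = Mul(-20, Pow(I, Rational(3, 2))) (Function('r')(I) = Mul(Mul(-20, Pow(I, Rational(1, 2))), I) = Mul(-20, Pow(I, Rational(3, 2))))
Pow(Add(87207, Mul(Function('r')(-13), -245)), -1) = Pow(Add(87207, Mul(Mul(-20, Pow(-13, Rational(3, 2))), -245)), -1) = Pow(Add(87207, Mul(Mul(-20, Mul(-13, I, Pow(13, Rational(1, 2)))), -245)), -1) = Pow(Add(87207, Mul(Mul(260, I, Pow(13, Rational(1, 2))), -245)), -1) = Pow(Add(87207, Mul(-63700, I, Pow(13, Rational(1, 2)))), -1)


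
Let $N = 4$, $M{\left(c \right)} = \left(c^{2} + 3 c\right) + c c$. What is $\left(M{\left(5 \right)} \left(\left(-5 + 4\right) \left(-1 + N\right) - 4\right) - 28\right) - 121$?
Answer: $-604$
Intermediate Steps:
$M{\left(c \right)} = 2 c^{2} + 3 c$ ($M{\left(c \right)} = \left(c^{2} + 3 c\right) + c^{2} = 2 c^{2} + 3 c$)
$\left(M{\left(5 \right)} \left(\left(-5 + 4\right) \left(-1 + N\right) - 4\right) - 28\right) - 121 = \left(5 \left(3 + 2 \cdot 5\right) \left(\left(-5 + 4\right) \left(-1 + 4\right) - 4\right) - 28\right) - 121 = \left(5 \left(3 + 10\right) \left(\left(-1\right) 3 - 4\right) - 28\right) - 121 = \left(5 \cdot 13 \left(-3 - 4\right) - 28\right) - 121 = \left(65 \left(-7\right) - 28\right) - 121 = \left(-455 - 28\right) - 121 = -483 - 121 = -604$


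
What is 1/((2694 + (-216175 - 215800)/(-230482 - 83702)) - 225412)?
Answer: -314184/69974000137 ≈ -4.4900e-6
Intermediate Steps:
1/((2694 + (-216175 - 215800)/(-230482 - 83702)) - 225412) = 1/((2694 - 431975/(-314184)) - 225412) = 1/((2694 - 431975*(-1/314184)) - 225412) = 1/((2694 + 431975/314184) - 225412) = 1/(846843671/314184 - 225412) = 1/(-69974000137/314184) = -314184/69974000137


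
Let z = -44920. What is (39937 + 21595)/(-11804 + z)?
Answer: -15383/14181 ≈ -1.0848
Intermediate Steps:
(39937 + 21595)/(-11804 + z) = (39937 + 21595)/(-11804 - 44920) = 61532/(-56724) = 61532*(-1/56724) = -15383/14181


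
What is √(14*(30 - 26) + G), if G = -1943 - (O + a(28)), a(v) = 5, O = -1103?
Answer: I*√789 ≈ 28.089*I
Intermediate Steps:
G = -845 (G = -1943 - (-1103 + 5) = -1943 - 1*(-1098) = -1943 + 1098 = -845)
√(14*(30 - 26) + G) = √(14*(30 - 26) - 845) = √(14*4 - 845) = √(56 - 845) = √(-789) = I*√789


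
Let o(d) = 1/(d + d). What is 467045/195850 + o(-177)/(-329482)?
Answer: 5447455412011/2284328359380 ≈ 2.3847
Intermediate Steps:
o(d) = 1/(2*d)
467045/195850 + o(-177)/(-329482) = 467045/195850 + ((½)/(-177))/(-329482) = 467045*(1/195850) + ((½)*(-1/177))*(-1/329482) = 93409/39170 - 1/354*(-1/329482) = 93409/39170 + 1/116636628 = 5447455412011/2284328359380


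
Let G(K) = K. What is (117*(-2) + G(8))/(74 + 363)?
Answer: -226/437 ≈ -0.51716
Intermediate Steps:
(117*(-2) + G(8))/(74 + 363) = (117*(-2) + 8)/(74 + 363) = (-234 + 8)/437 = -226*1/437 = -226/437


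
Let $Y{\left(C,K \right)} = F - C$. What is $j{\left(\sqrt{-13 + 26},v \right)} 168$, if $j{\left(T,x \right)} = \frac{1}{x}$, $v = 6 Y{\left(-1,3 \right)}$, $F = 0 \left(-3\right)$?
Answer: $28$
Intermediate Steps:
$F = 0$
$Y{\left(C,K \right)} = - C$ ($Y{\left(C,K \right)} = 0 - C = - C$)
$v = 6$ ($v = 6 \left(\left(-1\right) \left(-1\right)\right) = 6 \cdot 1 = 6$)
$j{\left(\sqrt{-13 + 26},v \right)} 168 = \frac{1}{6} \cdot 168 = 28$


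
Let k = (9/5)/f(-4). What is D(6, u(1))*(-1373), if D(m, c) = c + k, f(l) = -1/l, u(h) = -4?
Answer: -21968/5 ≈ -4393.6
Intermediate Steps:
k = 36/5 (k = (9/5)/((-1/(-4))) = (9*(⅕))/((-1*(-¼))) = 9/(5*(¼)) = (9/5)*4 = 36/5 ≈ 7.2000)
D(m, c) = 36/5 + c (D(m, c) = c + 36/5 = 36/5 + c)
D(6, u(1))*(-1373) = (36/5 - 4)*(-1373) = (16/5)*(-1373) = -21968/5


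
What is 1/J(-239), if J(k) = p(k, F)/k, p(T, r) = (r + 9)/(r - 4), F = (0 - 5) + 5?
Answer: 956/9 ≈ 106.22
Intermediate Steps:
F = 0 (F = -5 + 5 = 0)
p(T, r) = (9 + r)/(-4 + r)
J(k) = -9/(4*k) (J(k) = ((9 + 0)/(-4 + 0))/k = (9/(-4))/k = (-1/4*9)/k = -9/(4*k))
1/J(-239) = 1/(-9/4/(-239)) = 1/(-9/4*(-1/239)) = 1/(9/956) = 956/9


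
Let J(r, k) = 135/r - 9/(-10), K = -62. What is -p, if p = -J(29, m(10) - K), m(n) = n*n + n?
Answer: 1611/290 ≈ 5.5552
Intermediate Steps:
m(n) = n + n² (m(n) = n² + n = n + n²)
J(r, k) = 9/10 + 135/r (J(r, k) = 135/r - 9*(-⅒) = 135/r + 9/10 = 9/10 + 135/r)
p = -1611/290 (p = -(9/10 + 135/29) = -1*1611/290 = -1611/290 ≈ -5.5552)
-p = -1*(-1611/290) = 1611/290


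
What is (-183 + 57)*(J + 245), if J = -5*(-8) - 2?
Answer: -35658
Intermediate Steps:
J = 38 (J = 40 - 2 = 38)
(-183 + 57)*(J + 245) = (-183 + 57)*(38 + 245) = -126*283 = -35658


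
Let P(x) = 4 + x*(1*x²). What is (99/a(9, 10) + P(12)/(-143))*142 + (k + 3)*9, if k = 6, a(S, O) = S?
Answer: -10995/143 ≈ -76.888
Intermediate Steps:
P(x) = 4 + x³ (P(x) = 4 + x*x² = 4 + x³)
(99/a(9, 10) + P(12)/(-143))*142 + (k + 3)*9 = (99/9 + (4 + 12³)/(-143))*142 + (6 + 3)*9 = (99*(⅑) + (4 + 1728)*(-1/143))*142 + 9*9 = (11 + 1732*(-1/143))*142 + 81 = (11 - 1732/143)*142 + 81 = -159/143*142 + 81 = -22578/143 + 81 = -10995/143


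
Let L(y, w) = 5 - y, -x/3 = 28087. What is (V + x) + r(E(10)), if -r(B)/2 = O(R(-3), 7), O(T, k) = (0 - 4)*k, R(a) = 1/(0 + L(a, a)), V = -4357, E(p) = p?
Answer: -88562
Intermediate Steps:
x = -84261 (x = -3*28087 = -84261)
R(a) = 1/(5 - a) (R(a) = 1/(0 + (5 - a)) = 1/(5 - a))
O(T, k) = -4*k
r(B) = 56 (r(B) = -(-8)*7 = -2*(-28) = 56)
(V + x) + r(E(10)) = (-4357 - 84261) + 56 = -88618 + 56 = -88562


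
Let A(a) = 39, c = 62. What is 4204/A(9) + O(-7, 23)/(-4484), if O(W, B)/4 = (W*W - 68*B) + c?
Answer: 4769351/43719 ≈ 109.09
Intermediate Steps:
O(W, B) = 248 - 272*B + 4*W**2 (O(W, B) = 4*((W*W - 68*B) + 62) = 4*((W**2 - 68*B) + 62) = 4*(62 + W**2 - 68*B) = 248 - 272*B + 4*W**2)
4204/A(9) + O(-7, 23)/(-4484) = 4204/39 + (248 - 272*23 + 4*(-7)**2)/(-4484) = 4204*(1/39) + (248 - 6256 + 4*49)*(-1/4484) = 4204/39 + (248 - 6256 + 196)*(-1/4484) = 4204/39 - 5812*(-1/4484) = 4204/39 + 1453/1121 = 4769351/43719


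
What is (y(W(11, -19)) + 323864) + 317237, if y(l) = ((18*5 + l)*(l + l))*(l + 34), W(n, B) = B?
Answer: 600631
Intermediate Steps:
y(l) = 2*l*(34 + l)*(90 + l) (y(l) = ((90 + l)*(2*l))*(34 + l) = (2*l*(90 + l))*(34 + l) = 2*l*(34 + l)*(90 + l))
(y(W(11, -19)) + 323864) + 317237 = (2*(-19)*(3060 + (-19)² + 124*(-19)) + 323864) + 317237 = (2*(-19)*(3060 + 361 - 2356) + 323864) + 317237 = (2*(-19)*1065 + 323864) + 317237 = (-40470 + 323864) + 317237 = 283394 + 317237 = 600631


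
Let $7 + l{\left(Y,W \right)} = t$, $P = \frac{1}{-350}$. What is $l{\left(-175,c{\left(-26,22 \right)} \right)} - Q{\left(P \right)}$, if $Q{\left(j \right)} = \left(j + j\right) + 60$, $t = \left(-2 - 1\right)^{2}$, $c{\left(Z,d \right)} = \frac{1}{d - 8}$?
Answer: $- \frac{10149}{175} \approx -57.994$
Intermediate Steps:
$c{\left(Z,d \right)} = \frac{1}{-8 + d}$
$P = - \frac{1}{350} \approx -0.0028571$
$t = 9$ ($t = \left(-3\right)^{2} = 9$)
$Q{\left(j \right)} = 60 + 2 j$ ($Q{\left(j \right)} = 2 j + 60 = 60 + 2 j$)
$l{\left(Y,W \right)} = 2$ ($l{\left(Y,W \right)} = -7 + 9 = 2$)
$l{\left(-175,c{\left(-26,22 \right)} \right)} - Q{\left(P \right)} = 2 - \left(60 + 2 \left(- \frac{1}{350}\right)\right) = 2 - \left(60 - \frac{1}{175}\right) = 2 - \frac{10499}{175} = - \frac{10149}{175}$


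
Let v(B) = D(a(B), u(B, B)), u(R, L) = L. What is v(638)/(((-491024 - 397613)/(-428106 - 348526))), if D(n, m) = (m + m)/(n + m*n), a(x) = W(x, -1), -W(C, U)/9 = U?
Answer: 990982432/5110551387 ≈ 0.19391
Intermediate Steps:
W(C, U) = -9*U
a(x) = 9 (a(x) = -9*(-1) = 9)
D(n, m) = 2*m/(n + m*n) (D(n, m) = (2*m)/(n + m*n) = 2*m/(n + m*n))
v(B) = 2*B/(9*(1 + B))
v(638)/(((-491024 - 397613)/(-428106 - 348526))) = ((2/9)*638/(1 + 638))/(((-491024 - 397613)/(-428106 - 348526))) = ((2/9)*638/639)/((-888637/(-776632))) = ((2/9)*638*(1/639))/((-888637*(-1/776632))) = 1276/(5751*(888637/776632)) = (1276/5751)*(776632/888637) = 990982432/5110551387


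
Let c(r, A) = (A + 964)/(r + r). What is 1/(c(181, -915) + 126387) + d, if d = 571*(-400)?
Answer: -10449789460838/45752143 ≈ -2.2840e+5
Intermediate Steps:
c(r, A) = (964 + A)/(2*r) (c(r, A) = (964 + A)/((2*r)) = (964 + A)*(1/(2*r)) = (964 + A)/(2*r))
d = -228400
1/(c(181, -915) + 126387) + d = 1/((½)*(964 - 915)/181 + 126387) - 228400 = 1/((½)*(1/181)*49 + 126387) - 228400 = 1/(49/362 + 126387) - 228400 = 1/(45752143/362) - 228400 = 362/45752143 - 228400 = -10449789460838/45752143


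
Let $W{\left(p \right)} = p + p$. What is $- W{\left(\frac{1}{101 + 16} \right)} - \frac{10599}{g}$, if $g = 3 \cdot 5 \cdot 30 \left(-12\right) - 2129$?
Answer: $\frac{1225025}{880893} \approx 1.3907$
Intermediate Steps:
$g = -7529$ ($g = 15 \cdot 30 \left(-12\right) - 2129 = 450 \left(-12\right) - 2129 = -5400 - 2129 = -7529$)
$W{\left(p \right)} = 2 p$
$- W{\left(\frac{1}{101 + 16} \right)} - \frac{10599}{g} = - \frac{2}{101 + 16} - \frac{10599}{-7529} = - \frac{2}{117} - 10599 \left(- \frac{1}{7529}\right) = - \frac{2}{117} - - \frac{10599}{7529} = \left(-1\right) \frac{2}{117} + \frac{10599}{7529} = - \frac{2}{117} + \frac{10599}{7529} = \frac{1225025}{880893}$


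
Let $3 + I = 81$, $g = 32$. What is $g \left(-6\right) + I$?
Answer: $-114$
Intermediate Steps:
$I = 78$ ($I = -3 + 81 = 78$)
$g \left(-6\right) + I = 32 \left(-6\right) + 78 = -192 + 78 = -114$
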